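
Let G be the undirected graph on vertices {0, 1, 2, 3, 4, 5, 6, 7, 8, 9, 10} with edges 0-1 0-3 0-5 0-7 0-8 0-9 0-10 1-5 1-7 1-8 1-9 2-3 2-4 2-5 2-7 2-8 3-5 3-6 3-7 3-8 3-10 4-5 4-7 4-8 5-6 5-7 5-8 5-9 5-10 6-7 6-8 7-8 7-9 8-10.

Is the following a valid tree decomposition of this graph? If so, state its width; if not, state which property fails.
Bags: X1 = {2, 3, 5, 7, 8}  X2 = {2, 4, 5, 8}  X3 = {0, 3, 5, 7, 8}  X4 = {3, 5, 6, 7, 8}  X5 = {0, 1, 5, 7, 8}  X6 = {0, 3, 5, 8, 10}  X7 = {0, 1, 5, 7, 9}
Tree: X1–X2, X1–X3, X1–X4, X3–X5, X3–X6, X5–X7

A tree decomposition must satisfy three properties: every vertex lies in some bag; for every edge, both endpoints lie together in some bag; and for every vertex, the bags containing it form a connected subtree. Here edge (7,4) lies in no bag, so the decomposition is invalid.

No — edge (7,4) lies in no bag.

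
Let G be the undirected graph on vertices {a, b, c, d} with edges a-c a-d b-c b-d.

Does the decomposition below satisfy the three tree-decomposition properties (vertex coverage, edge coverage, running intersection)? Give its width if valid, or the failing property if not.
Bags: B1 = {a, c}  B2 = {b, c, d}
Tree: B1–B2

A tree decomposition must satisfy three properties: every vertex lies in some bag; for every edge, both endpoints lie together in some bag; and for every vertex, the bags containing it form a connected subtree. Here edge (d,a) lies in no bag, so the decomposition is invalid.

No — edge (d,a) lies in no bag.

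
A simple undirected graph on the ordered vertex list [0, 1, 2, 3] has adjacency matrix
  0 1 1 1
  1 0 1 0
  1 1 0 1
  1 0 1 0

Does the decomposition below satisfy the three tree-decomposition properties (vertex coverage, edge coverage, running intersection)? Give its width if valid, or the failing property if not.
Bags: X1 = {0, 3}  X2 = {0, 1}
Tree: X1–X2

No — vertex 2 appears in no bag.

A tree decomposition must satisfy three properties: every vertex lies in some bag; for every edge, both endpoints lie together in some bag; and for every vertex, the bags containing it form a connected subtree. Here vertex 2 appears in no bag, so the decomposition is invalid.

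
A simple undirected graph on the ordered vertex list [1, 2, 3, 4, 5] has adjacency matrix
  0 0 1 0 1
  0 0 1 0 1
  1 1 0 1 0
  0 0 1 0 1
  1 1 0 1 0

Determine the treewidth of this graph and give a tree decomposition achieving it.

Every bag has size at most 3, so the width is 3 − 1 = 2 and tw(G) ≤ 2. Since 3–4–5–1–3 is a cycle in G, G is not acyclic. Forests are exactly the graphs of treewidth ≤ 1, so tw(G) ≥ 2. Combining the bounds, tw(G) = 2.

Treewidth 2.
One such decomposition:
Bags: B1 = {3, 4, 5}  B2 = {1, 3, 5}  B3 = {2, 3, 5}
Tree: B1–B2, B2–B3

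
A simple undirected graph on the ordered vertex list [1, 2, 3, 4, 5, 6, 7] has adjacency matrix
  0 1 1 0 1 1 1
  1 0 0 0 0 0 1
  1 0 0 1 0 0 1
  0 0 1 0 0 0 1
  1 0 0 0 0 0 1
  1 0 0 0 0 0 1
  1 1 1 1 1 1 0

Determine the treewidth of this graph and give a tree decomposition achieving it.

Each bag holds 3 vertices, so the decomposition has width 2, which upper-bounds the treewidth. On the other hand G contains the 3-clique {1, 2, 7}. A clique must lie in a single bag of any decomposition, so no decomposition can have width below 2. Combining the bounds, tw(G) = 2.

Treewidth 2.
One such decomposition:
Bags: B1 = {1, 6, 7}  B2 = {1, 3, 7}  B3 = {3, 4, 7}  B4 = {1, 5, 7}  B5 = {1, 2, 7}
Tree: B1–B2, B2–B3, B2–B4, B2–B5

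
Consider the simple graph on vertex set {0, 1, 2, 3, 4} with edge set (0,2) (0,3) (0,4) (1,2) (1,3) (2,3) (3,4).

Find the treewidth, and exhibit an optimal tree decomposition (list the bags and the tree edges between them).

Each bag holds 3 vertices, so the decomposition has width 2, which upper-bounds the treewidth. On the other hand G contains the 3-clique {0, 2, 3}. A clique must lie in a single bag of any decomposition, so no decomposition can have width below 2. Hence tw(G) = 2 exactly.

Treewidth 2.
Bags: B1 = {1, 2, 3}  B2 = {0, 2, 3}  B3 = {0, 3, 4}
Tree: B1–B2, B2–B3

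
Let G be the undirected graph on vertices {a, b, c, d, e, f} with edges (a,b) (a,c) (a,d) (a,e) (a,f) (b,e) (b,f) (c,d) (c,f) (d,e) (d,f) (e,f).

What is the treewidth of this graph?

3

A width-3 tree decomposition is:
Bags: B1 = {a, d, e, f}  B2 = {a, b, e, f}  B3 = {a, c, d, f}
Tree: B1–B2, B1–B3
The largest bag has 4 vertices, giving width 3; this decomposition certifies tw(G) ≤ 3. On the other hand G contains the 4-clique {a, d, e, f}. A clique must lie in a single bag of any decomposition, so no decomposition can have width below 3. Combining the bounds, tw(G) = 3.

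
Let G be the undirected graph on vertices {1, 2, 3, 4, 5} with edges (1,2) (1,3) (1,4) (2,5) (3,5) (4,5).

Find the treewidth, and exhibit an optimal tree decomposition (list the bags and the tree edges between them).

Every bag has size at most 3, so the width is 3 − 1 = 2 and tw(G) ≤ 2. The edges 5–2–1–3–5 form a cycle, so G is not a tree and its treewidth is at least 2. Combining the bounds, tw(G) = 2.

Treewidth 2.
Bags: B1 = {1, 2, 5}  B2 = {1, 3, 5}  B3 = {1, 4, 5}
Tree: B1–B2, B2–B3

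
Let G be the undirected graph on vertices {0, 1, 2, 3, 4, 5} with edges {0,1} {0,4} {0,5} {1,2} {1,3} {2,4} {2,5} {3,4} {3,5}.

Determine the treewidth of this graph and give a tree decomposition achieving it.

Every bag has size at most 4, so the width is 4 − 1 = 3 and tw(G) ≤ 3. For the lower bound: the 4 vertex sets {3,5}, {1,2}, {0}, {4} are disjoint, each induces a connected subgraph, and every pair is joined by at least one edge of G. Contracting each set to a single vertex therefore yields K_{4} as a minor, and since treewidth is minor-monotone, tw(G) ≥ tw(K_{4}) = 3. The upper and lower bounds meet at 3, so that is the treewidth.

Treewidth 3.
One optimal decomposition is:
Bags: B1 = {0, 2, 3, 5}  B2 = {0, 1, 2, 3}  B3 = {0, 2, 3, 4}
Tree: B1–B2, B2–B3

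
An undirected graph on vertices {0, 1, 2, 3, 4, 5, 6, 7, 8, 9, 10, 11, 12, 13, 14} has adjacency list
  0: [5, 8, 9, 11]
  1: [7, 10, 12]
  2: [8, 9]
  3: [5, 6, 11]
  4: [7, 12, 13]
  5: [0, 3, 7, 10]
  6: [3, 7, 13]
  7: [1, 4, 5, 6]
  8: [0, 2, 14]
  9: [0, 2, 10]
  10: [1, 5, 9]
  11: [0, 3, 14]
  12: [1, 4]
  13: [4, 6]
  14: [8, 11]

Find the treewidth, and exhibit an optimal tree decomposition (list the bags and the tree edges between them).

Treewidth 3.
Bags: B1 = {4, 6, 12, 13}  B2 = {4, 6, 7, 12}  B3 = {1, 6, 7, 12}  B4 = {1, 3, 6, 7}  B5 = {1, 3, 5, 7}  B6 = {1, 3, 5, 10}  B7 = {3, 5, 10, 11}  B8 = {0, 5, 10, 11}  B9 = {0, 9, 10, 11}  B10 = {0, 9, 11, 14}  B11 = {0, 8, 9, 14}  B12 = {2, 8, 9, 14}
Tree: B1–B2, B2–B3, B3–B4, B4–B5, B5–B6, B6–B7, B7–B8, B8–B9, B9–B10, B10–B11, B11–B12

Each bag holds 4 vertices, so the decomposition has width 3, which upper-bounds the treewidth. For the lower bound: the 4 vertex sets {4,12,13}, {6}, {7}, {1,3,5,10} are disjoint, each induces a connected subgraph, and every pair is joined by at least one edge of G. Contracting each set to a single vertex therefore yields K_{4} as a minor, and since treewidth is minor-monotone, tw(G) ≥ tw(K_{4}) = 3. Hence tw(G) = 3 exactly.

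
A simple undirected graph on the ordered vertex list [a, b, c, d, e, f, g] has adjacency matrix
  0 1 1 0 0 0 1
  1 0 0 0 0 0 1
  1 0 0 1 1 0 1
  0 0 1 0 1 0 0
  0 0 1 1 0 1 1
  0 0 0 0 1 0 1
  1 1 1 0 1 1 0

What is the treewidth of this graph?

2

A width-2 tree decomposition is:
Bags: B1 = {a, c, g}  B2 = {a, b, g}  B3 = {c, e, g}  B4 = {c, d, e}  B5 = {e, f, g}
Tree: B1–B2, B1–B3, B3–B4, B3–B5
Every bag has size at most 3, so the width is 3 − 1 = 2 and tw(G) ≤ 2. On the other hand G contains the 3-clique {c, d, e}. A clique must lie in a single bag of any decomposition, so no decomposition can have width below 2. Combining the bounds, tw(G) = 2.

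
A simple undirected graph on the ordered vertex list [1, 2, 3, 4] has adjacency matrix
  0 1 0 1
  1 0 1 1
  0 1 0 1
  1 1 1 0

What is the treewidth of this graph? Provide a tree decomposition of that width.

Treewidth 2.
One optimal decomposition is:
Bags: B1 = {1, 2, 4}  B2 = {2, 3, 4}
Tree: B1–B2

Each bag holds 3 vertices, so the decomposition has width 2, which upper-bounds the treewidth. Conversely, {1, 2, 4} is a clique of size 3, and the vertices of any clique must share a bag in every tree decomposition; so some bag has ≥ 3 vertices and tw(G) ≥ 2. Hence tw(G) = 2 exactly.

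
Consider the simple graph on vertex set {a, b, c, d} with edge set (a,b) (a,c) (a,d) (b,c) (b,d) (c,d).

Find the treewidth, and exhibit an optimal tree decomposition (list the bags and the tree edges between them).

A single bag containing all 4 vertices is trivially a valid decomposition of width 3. For the lower bound, the 4 vertices {a, b, c, d} are pairwise adjacent, and any tree decomposition puts a clique entirely inside one bag — forcing width ≥ 3. Hence tw(G) = 3 exactly.

Treewidth 3.
One such decomposition:
Bags: B1 = {a, b, c, d}
Tree: (single bag)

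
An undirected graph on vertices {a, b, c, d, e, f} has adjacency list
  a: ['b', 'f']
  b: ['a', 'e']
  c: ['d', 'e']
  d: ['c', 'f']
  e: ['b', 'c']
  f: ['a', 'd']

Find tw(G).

A width-2 tree decomposition is:
Bags: B1 = {a, b, e}  B2 = {a, c, e}  B3 = {a, c, d}  B4 = {a, d, f}
Tree: B1–B2, B2–B3, B3–B4
Every bag has size at most 3, so the width is 3 − 1 = 2 and tw(G) ≤ 2. The edges a–b–e–c–d–f–a form a cycle, so G is not a tree and its treewidth is at least 2. Hence tw(G) = 2 exactly.

2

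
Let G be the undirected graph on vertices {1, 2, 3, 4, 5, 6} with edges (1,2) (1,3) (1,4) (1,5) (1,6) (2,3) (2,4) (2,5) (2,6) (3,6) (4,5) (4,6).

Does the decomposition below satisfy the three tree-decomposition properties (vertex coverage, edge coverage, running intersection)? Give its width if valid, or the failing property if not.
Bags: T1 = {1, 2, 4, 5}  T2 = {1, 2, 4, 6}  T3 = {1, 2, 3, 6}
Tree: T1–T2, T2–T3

Vertex coverage: the bags together contain {1, 2, 3, 4, 5, 6}, the full vertex set. Edge coverage: each edge of G has both endpoints in at least one bag. Running intersection: for every vertex, the bags containing it form a connected subtree. All three properties hold, so this is a valid tree decomposition of width max|bag| − 1 = 3, and hence tw(G) ≤ 3.

Yes; width 3.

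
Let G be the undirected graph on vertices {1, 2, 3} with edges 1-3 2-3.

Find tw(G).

1

A width-1 tree decomposition is:
Bags: B1 = {1, 3}  B2 = {2, 3}
Tree: B1–B2
Every bag has size at most 2, so the width is 2 − 1 = 1 and tw(G) ≤ 1. G has an edge, so its treewidth is at least 1. Therefore the treewidth is 1.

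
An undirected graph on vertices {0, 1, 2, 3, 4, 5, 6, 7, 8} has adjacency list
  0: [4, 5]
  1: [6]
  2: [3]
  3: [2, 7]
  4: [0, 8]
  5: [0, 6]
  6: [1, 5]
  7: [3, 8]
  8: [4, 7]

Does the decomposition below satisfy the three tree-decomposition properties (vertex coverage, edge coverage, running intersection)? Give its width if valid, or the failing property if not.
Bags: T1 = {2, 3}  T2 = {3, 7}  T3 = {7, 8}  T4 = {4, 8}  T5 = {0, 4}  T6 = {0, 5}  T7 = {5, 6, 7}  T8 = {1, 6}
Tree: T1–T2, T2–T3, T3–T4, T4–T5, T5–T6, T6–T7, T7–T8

No — bags containing vertex 7 are not connected in the tree.

A tree decomposition must satisfy three properties: every vertex lies in some bag; for every edge, both endpoints lie together in some bag; and for every vertex, the bags containing it form a connected subtree. Here bags containing vertex 7 are not connected in the tree, so the decomposition is invalid.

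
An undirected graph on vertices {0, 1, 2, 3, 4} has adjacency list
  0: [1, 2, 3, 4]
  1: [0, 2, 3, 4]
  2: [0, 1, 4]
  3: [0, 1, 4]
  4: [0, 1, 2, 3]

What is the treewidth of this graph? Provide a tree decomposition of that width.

Treewidth 3.
One optimal decomposition is:
Bags: B1 = {0, 1, 3, 4}  B2 = {0, 1, 2, 4}
Tree: B1–B2

The largest bag has 4 vertices, giving width 3; this decomposition certifies tw(G) ≤ 3. On the other hand G contains the 4-clique {0, 1, 2, 4}. A clique must lie in a single bag of any decomposition, so no decomposition can have width below 3. Therefore the treewidth is 3.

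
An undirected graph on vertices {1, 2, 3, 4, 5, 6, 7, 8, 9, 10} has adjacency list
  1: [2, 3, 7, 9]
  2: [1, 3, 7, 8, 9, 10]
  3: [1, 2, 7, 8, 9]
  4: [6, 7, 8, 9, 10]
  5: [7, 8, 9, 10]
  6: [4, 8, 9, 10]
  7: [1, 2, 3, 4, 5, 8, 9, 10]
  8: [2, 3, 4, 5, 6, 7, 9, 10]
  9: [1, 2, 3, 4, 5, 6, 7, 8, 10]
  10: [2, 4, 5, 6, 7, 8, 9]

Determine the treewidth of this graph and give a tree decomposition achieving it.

Treewidth 4.
One such decomposition:
Bags: B1 = {1, 2, 3, 7, 9}  B2 = {2, 3, 7, 8, 9}  B3 = {2, 7, 8, 9, 10}  B4 = {4, 7, 8, 9, 10}  B5 = {4, 6, 8, 9, 10}  B6 = {5, 7, 8, 9, 10}
Tree: B1–B2, B2–B3, B3–B4, B4–B5, B4–B6

Each bag holds 5 vertices, so the decomposition has width 4, which upper-bounds the treewidth. Conversely, {4, 6, 8, 9, 10} is a clique of size 5, and the vertices of any clique must share a bag in every tree decomposition; so some bag has ≥ 5 vertices and tw(G) ≥ 4. Hence tw(G) = 4 exactly.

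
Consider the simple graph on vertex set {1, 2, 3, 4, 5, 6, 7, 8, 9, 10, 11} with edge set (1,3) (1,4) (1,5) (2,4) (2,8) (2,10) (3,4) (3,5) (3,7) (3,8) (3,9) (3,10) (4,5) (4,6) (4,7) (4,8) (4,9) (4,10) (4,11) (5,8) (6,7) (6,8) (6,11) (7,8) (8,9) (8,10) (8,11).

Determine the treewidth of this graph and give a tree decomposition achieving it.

Each bag holds 4 vertices, so the decomposition has width 3, which upper-bounds the treewidth. On the other hand G contains the 4-clique {4, 6, 8, 11}. A clique must lie in a single bag of any decomposition, so no decomposition can have width below 3. Hence tw(G) = 3 exactly.

Treewidth 3.
One optimal decomposition is:
Bags: B1 = {3, 4, 7, 8}  B2 = {3, 4, 5, 8}  B3 = {3, 4, 8, 10}  B4 = {4, 6, 7, 8}  B5 = {4, 6, 8, 11}  B6 = {2, 4, 8, 10}  B7 = {1, 3, 4, 5}  B8 = {3, 4, 8, 9}
Tree: B1–B2, B1–B3, B1–B4, B4–B5, B3–B6, B2–B7, B3–B8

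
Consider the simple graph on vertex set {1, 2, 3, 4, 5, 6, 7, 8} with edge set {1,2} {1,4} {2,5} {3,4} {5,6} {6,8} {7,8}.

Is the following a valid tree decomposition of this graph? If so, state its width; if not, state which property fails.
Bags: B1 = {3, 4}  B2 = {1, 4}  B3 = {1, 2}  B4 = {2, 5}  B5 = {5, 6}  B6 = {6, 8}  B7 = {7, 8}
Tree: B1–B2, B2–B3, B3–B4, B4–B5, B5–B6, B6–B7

Checking the three conditions: (i) the bags cover all of {1, 2, 3, 4, 5, 6, 7, 8}; (ii) for each edge, some bag contains both endpoints; (iii) the bags containing any fixed vertex form a subtree. All hold, so the decomposition is valid with width 2 − 1 = 1.

Yes; width 1.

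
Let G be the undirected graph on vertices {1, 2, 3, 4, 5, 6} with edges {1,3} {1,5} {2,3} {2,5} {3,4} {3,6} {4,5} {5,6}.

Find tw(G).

2

A width-2 tree decomposition is:
Bags: B1 = {1, 3, 5}  B2 = {3, 5, 6}  B3 = {3, 4, 5}  B4 = {2, 3, 5}
Tree: B1–B2, B2–B3, B3–B4
Each bag holds 3 vertices, so the decomposition has width 2, which upper-bounds the treewidth. Since 1–3–6–5–1 is a cycle in G, G is not acyclic. Forests are exactly the graphs of treewidth ≤ 1, so tw(G) ≥ 2. The upper and lower bounds meet at 2, so that is the treewidth.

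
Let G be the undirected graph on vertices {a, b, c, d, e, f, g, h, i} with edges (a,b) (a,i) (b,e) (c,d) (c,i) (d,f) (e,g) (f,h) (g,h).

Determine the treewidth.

A width-2 tree decomposition is:
Bags: B1 = {c, d, f}  B2 = {c, f, h}  B3 = {c, g, h}  B4 = {c, e, g}  B5 = {b, c, e}  B6 = {a, b, c}  B7 = {a, c, i}
Tree: B1–B2, B2–B3, B3–B4, B4–B5, B5–B6, B6–B7
Every bag has size at most 3, so the width is 3 − 1 = 2 and tw(G) ≤ 2. Since c–d–f–h–g–e–b–a–i–c is a cycle in G, G is not acyclic. Forests are exactly the graphs of treewidth ≤ 1, so tw(G) ≥ 2. Combining the bounds, tw(G) = 2.

2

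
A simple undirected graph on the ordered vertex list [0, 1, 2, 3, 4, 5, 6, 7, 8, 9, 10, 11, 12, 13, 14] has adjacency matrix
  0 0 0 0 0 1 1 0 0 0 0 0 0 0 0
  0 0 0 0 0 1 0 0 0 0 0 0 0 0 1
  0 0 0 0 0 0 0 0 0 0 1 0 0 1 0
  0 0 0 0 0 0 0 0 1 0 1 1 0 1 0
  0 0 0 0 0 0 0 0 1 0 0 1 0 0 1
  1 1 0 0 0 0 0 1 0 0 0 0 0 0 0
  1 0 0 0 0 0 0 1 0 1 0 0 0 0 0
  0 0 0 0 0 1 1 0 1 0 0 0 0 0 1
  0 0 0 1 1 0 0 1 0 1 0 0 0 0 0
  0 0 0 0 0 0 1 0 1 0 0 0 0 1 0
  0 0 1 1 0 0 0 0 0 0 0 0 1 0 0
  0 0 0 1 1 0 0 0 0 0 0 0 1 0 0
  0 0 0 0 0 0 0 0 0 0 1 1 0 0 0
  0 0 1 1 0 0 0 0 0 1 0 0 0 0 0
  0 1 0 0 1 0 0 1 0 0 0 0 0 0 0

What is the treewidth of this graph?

3

A width-3 tree decomposition is:
Bags: B1 = {2, 10, 11, 12}  B2 = {2, 3, 10, 11}  B3 = {2, 3, 11, 13}  B4 = {3, 4, 11, 13}  B5 = {3, 4, 8, 13}  B6 = {4, 8, 9, 13}  B7 = {4, 8, 9, 14}  B8 = {7, 8, 9, 14}  B9 = {6, 7, 9, 14}  B10 = {1, 6, 7, 14}  B11 = {1, 5, 6, 7}  B12 = {0, 1, 5, 6}
Tree: B1–B2, B2–B3, B3–B4, B4–B5, B5–B6, B6–B7, B7–B8, B8–B9, B9–B10, B10–B11, B11–B12
The largest bag has 4 vertices, giving width 3; this decomposition certifies tw(G) ≤ 3. For the lower bound: the 4 vertex sets {2,10,12}, {11}, {3}, {4,8,9,13} are disjoint, each induces a connected subgraph, and every pair is joined by at least one edge of G. Contracting each set to a single vertex therefore yields K_{4} as a minor, and since treewidth is minor-monotone, tw(G) ≥ tw(K_{4}) = 3. Hence tw(G) = 3 exactly.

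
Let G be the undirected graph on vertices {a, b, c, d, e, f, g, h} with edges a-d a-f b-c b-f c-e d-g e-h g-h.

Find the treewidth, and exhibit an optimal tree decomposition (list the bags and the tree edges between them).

Treewidth 2.
One optimal decomposition is:
Bags: B1 = {b, c, f}  B2 = {a, c, f}  B3 = {a, c, d}  B4 = {c, d, g}  B5 = {c, g, h}  B6 = {c, e, h}
Tree: B1–B2, B2–B3, B3–B4, B4–B5, B5–B6

Every bag has size at most 3, so the width is 3 − 1 = 2 and tw(G) ≤ 2. Since c–b–f–a–d–g–h–e–c is a cycle in G, G is not acyclic. Forests are exactly the graphs of treewidth ≤ 1, so tw(G) ≥ 2. Hence tw(G) = 2 exactly.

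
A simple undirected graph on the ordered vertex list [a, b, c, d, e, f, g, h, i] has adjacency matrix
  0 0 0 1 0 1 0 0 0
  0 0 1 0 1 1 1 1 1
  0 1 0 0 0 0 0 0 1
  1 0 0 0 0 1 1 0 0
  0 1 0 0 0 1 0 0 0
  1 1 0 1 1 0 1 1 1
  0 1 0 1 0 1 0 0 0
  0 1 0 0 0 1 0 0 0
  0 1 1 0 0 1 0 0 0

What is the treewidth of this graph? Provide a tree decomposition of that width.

Treewidth 2.
One such decomposition:
Bags: B1 = {b, f, g}  B2 = {b, f, h}  B3 = {d, f, g}  B4 = {a, d, f}  B5 = {b, f, i}  B6 = {b, c, i}  B7 = {b, e, f}
Tree: B1–B2, B1–B3, B3–B4, B2–B5, B5–B6, B1–B7

Each bag holds 3 vertices, so the decomposition has width 2, which upper-bounds the treewidth. Conversely, {b, c, i} is a clique of size 3, and the vertices of any clique must share a bag in every tree decomposition; so some bag has ≥ 3 vertices and tw(G) ≥ 2. The upper and lower bounds meet at 2, so that is the treewidth.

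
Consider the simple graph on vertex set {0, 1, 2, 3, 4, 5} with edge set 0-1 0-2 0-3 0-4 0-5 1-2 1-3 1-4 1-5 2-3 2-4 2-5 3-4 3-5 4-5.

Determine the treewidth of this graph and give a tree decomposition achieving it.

A single bag containing all 6 vertices is trivially a valid decomposition of width 5. For the lower bound, the 6 vertices {0, 1, 2, 3, 4, 5} are pairwise adjacent, and any tree decomposition puts a clique entirely inside one bag — forcing width ≥ 5. Hence tw(G) = 5 exactly.

Treewidth 5.
One optimal decomposition is:
Bags: B1 = {0, 1, 2, 3, 4, 5}
Tree: (single bag)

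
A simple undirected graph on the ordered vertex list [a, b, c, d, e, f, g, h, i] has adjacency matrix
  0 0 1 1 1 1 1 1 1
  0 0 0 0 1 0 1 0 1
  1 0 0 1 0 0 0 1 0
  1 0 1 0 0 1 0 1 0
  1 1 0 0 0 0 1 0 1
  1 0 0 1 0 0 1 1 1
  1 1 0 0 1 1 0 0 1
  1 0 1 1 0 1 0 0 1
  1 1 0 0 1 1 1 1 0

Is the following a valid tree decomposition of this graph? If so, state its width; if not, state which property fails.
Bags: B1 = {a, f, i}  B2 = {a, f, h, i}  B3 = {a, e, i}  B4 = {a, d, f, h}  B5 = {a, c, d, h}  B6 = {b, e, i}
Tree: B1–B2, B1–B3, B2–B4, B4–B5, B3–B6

A tree decomposition must satisfy three properties: every vertex lies in some bag; for every edge, both endpoints lie together in some bag; and for every vertex, the bags containing it form a connected subtree. Here vertex g appears in no bag, so the decomposition is invalid.

No — vertex g appears in no bag.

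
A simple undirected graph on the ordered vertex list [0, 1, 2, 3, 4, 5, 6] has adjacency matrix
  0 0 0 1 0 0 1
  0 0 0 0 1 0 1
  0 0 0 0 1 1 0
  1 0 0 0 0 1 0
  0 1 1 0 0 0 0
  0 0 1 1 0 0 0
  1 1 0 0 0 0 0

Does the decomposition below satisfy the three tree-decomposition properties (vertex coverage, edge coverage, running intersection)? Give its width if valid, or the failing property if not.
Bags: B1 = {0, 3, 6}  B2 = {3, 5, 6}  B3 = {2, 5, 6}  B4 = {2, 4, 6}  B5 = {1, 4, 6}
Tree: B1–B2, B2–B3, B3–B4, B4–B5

Vertex coverage: the bags together contain {0, 1, 2, 3, 4, 5, 6}, the full vertex set. Edge coverage: each edge of G has both endpoints in at least one bag. Running intersection: for every vertex, the bags containing it form a connected subtree. All three properties hold, so this is a valid tree decomposition of width max|bag| − 1 = 2, and hence tw(G) ≤ 2.

Yes; width 2.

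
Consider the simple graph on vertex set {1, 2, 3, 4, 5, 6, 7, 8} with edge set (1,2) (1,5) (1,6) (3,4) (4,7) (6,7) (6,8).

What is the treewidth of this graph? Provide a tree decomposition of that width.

Every bag has size at most 2, so the width is 2 − 1 = 1 and tw(G) ≤ 1. Since G has at least one edge (e.g. 7–6), it is not an edgeless graph, so tw(G) ≥ 1. The upper and lower bounds meet at 1, so that is the treewidth.

Treewidth 1.
Bags: B1 = {6, 7}  B2 = {6, 8}  B3 = {4, 7}  B4 = {1, 6}  B5 = {1, 5}  B6 = {3, 4}  B7 = {1, 2}
Tree: B1–B2, B1–B3, B2–B4, B4–B5, B3–B6, B5–B7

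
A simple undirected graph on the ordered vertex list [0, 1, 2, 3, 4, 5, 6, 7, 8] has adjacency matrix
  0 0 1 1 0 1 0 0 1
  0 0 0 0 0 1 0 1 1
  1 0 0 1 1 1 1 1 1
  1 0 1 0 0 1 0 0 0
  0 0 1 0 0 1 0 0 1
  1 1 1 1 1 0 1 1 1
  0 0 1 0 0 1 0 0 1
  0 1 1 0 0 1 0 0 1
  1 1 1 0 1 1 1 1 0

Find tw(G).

3

A width-3 tree decomposition is:
Bags: B1 = {2, 4, 5, 8}  B2 = {2, 5, 7, 8}  B3 = {1, 5, 7, 8}  B4 = {0, 2, 5, 8}  B5 = {2, 5, 6, 8}  B6 = {0, 2, 3, 5}
Tree: B1–B2, B2–B3, B1–B4, B4–B5, B4–B6
The largest bag has 4 vertices, giving width 3; this decomposition certifies tw(G) ≤ 3. Conversely, {1, 5, 7, 8} is a clique of size 4, and the vertices of any clique must share a bag in every tree decomposition; so some bag has ≥ 4 vertices and tw(G) ≥ 3. Combining the bounds, tw(G) = 3.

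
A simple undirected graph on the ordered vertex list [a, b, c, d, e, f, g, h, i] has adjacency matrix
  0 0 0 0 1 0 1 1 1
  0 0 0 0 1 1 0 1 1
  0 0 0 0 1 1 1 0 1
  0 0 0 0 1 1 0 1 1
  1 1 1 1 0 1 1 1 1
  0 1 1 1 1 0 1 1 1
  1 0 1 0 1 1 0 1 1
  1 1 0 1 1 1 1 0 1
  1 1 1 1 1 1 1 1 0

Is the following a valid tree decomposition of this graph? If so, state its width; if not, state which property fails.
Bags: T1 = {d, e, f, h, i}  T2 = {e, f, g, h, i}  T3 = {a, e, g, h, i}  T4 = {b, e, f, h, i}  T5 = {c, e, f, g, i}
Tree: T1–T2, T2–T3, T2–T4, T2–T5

Checking the three conditions: (i) the bags cover all of {a, b, c, d, e, f, g, h, i}; (ii) for each edge, some bag contains both endpoints; (iii) the bags containing any fixed vertex form a subtree. All hold, so the decomposition is valid with width 5 − 1 = 4.

Yes; width 4.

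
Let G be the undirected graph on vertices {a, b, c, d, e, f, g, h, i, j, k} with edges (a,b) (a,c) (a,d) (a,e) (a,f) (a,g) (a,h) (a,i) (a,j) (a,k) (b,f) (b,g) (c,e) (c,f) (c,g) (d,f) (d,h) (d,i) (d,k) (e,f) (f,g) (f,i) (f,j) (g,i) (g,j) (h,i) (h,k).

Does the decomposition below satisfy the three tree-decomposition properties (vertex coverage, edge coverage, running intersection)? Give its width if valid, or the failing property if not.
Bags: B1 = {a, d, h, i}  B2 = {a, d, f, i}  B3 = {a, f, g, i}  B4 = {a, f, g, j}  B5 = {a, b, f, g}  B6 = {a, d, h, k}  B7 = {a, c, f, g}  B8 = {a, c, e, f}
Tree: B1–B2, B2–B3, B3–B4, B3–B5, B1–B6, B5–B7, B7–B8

Yes; width 3.

Checking the three conditions: (i) the bags cover all of {a, b, c, d, e, f, g, h, i, j, k}; (ii) for each edge, some bag contains both endpoints; (iii) the bags containing any fixed vertex form a subtree. All hold, so the decomposition is valid with width 4 − 1 = 3.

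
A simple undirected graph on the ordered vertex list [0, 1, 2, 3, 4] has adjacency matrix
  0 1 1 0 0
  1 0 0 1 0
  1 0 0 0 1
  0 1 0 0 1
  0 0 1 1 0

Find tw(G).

2

A width-2 tree decomposition is:
Bags: B1 = {0, 1, 3}  B2 = {0, 2, 3}  B3 = {2, 3, 4}
Tree: B1–B2, B2–B3
Each bag holds 3 vertices, so the decomposition has width 2, which upper-bounds the treewidth. The edges 3–1–0–2–4–3 form a cycle, so G is not a tree and its treewidth is at least 2. Combining the bounds, tw(G) = 2.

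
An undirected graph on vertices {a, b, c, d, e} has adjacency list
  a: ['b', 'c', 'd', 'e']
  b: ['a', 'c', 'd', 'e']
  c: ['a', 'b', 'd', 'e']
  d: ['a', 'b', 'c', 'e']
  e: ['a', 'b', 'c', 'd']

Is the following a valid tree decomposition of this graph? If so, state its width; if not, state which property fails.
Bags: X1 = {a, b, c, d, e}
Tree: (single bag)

Every vertex of G appears in some bag (union = {a, b, c, d, e}); every edge is covered by a bag; and for each vertex v the set of bags containing v is connected in the bag tree. The decomposition is therefore valid. The largest bag has 5 vertices, so the width is 4.

Yes; width 4.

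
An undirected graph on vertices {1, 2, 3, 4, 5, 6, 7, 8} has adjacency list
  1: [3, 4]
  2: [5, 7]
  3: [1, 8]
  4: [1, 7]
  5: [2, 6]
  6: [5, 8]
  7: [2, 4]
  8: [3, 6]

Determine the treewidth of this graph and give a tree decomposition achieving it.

Each bag holds 3 vertices, so the decomposition has width 2, which upper-bounds the treewidth. Since 8–3–1–4–7–2–5–6–8 is a cycle in G, G is not acyclic. Forests are exactly the graphs of treewidth ≤ 1, so tw(G) ≥ 2. The upper and lower bounds meet at 2, so that is the treewidth.

Treewidth 2.
One optimal decomposition is:
Bags: B1 = {1, 3, 8}  B2 = {1, 4, 8}  B3 = {4, 7, 8}  B4 = {2, 7, 8}  B5 = {2, 5, 8}  B6 = {5, 6, 8}
Tree: B1–B2, B2–B3, B3–B4, B4–B5, B5–B6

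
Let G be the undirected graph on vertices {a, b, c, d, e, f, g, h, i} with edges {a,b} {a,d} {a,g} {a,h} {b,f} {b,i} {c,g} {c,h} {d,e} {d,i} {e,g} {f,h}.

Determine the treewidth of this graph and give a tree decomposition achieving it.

The largest bag has 4 vertices, giving width 3; this decomposition certifies tw(G) ≤ 3. For the lower bound: the 4 vertex sets {c,f,h}, {b}, {a}, {d,e,g,i} are disjoint, each induces a connected subgraph, and every pair is joined by at least one edge of G. Contracting each set to a single vertex therefore yields K_{4} as a minor, and since treewidth is minor-monotone, tw(G) ≥ tw(K_{4}) = 3. Hence tw(G) = 3 exactly.

Treewidth 3.
Bags: B1 = {b, c, f, h}  B2 = {a, b, c, h}  B3 = {a, b, c, g}  B4 = {a, b, g, i}  B5 = {a, d, g, i}  B6 = {d, e, g, i}
Tree: B1–B2, B2–B3, B3–B4, B4–B5, B5–B6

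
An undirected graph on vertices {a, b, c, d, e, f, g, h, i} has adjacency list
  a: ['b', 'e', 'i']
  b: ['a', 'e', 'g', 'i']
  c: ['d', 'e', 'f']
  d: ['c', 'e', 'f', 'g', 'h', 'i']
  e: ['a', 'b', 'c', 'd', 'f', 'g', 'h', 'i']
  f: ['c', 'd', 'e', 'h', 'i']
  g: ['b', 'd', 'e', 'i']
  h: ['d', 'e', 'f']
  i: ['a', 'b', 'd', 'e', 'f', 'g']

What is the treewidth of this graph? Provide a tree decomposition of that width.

Treewidth 3.
One optimal decomposition is:
Bags: B1 = {d, e, g, i}  B2 = {d, e, f, i}  B3 = {c, d, e, f}  B4 = {d, e, f, h}  B5 = {b, e, g, i}  B6 = {a, b, e, i}
Tree: B1–B2, B2–B3, B3–B4, B1–B5, B5–B6

Every bag has size at most 4, so the width is 4 − 1 = 3 and tw(G) ≤ 3. Conversely, {d, e, g, i} is a clique of size 4, and the vertices of any clique must share a bag in every tree decomposition; so some bag has ≥ 4 vertices and tw(G) ≥ 3. Combining the bounds, tw(G) = 3.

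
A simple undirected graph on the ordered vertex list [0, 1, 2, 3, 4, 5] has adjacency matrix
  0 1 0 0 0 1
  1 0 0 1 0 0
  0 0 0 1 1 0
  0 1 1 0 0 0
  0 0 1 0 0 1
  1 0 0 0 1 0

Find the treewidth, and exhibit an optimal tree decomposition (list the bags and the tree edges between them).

Treewidth 2.
One such decomposition:
Bags: B1 = {0, 1, 5}  B2 = {1, 4, 5}  B3 = {1, 2, 4}  B4 = {1, 2, 3}
Tree: B1–B2, B2–B3, B3–B4

Every bag has size at most 3, so the width is 3 − 1 = 2 and tw(G) ≤ 2. Since 1–0–5–4–2–3–1 is a cycle in G, G is not acyclic. Forests are exactly the graphs of treewidth ≤ 1, so tw(G) ≥ 2. The upper and lower bounds meet at 2, so that is the treewidth.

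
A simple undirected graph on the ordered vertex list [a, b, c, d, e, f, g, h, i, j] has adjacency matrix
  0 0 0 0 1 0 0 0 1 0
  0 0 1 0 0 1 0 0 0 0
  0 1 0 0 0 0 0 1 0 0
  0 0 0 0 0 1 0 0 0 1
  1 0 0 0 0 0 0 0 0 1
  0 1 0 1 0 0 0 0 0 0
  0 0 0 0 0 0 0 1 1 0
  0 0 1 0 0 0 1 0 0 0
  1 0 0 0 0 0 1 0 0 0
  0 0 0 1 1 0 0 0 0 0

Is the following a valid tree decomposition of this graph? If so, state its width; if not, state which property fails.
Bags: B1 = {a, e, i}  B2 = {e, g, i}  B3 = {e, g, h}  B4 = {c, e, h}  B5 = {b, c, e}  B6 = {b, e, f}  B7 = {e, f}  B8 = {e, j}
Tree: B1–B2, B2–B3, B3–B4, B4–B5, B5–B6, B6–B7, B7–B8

A tree decomposition must satisfy three properties: every vertex lies in some bag; for every edge, both endpoints lie together in some bag; and for every vertex, the bags containing it form a connected subtree. Here vertex d appears in no bag, so the decomposition is invalid.

No — vertex d appears in no bag.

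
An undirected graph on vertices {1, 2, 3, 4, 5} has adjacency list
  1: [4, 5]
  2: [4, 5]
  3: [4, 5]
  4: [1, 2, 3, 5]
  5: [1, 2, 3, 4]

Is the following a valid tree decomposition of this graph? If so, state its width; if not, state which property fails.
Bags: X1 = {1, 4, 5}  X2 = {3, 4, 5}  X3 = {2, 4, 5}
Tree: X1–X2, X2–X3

Vertex coverage: the bags together contain {1, 2, 3, 4, 5}, the full vertex set. Edge coverage: each edge of G has both endpoints in at least one bag. Running intersection: for every vertex, the bags containing it form a connected subtree. All three properties hold, so this is a valid tree decomposition of width max|bag| − 1 = 2, and hence tw(G) ≤ 2.

Yes; width 2.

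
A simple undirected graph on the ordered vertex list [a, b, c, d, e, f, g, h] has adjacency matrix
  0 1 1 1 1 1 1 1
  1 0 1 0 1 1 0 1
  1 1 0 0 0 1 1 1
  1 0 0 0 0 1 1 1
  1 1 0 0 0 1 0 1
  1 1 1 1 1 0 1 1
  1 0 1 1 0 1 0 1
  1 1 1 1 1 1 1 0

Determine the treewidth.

4

A width-4 tree decomposition is:
Bags: B1 = {a, c, f, g, h}  B2 = {a, b, c, f, h}  B3 = {a, b, e, f, h}  B4 = {a, d, f, g, h}
Tree: B1–B2, B2–B3, B1–B4
Each bag holds 5 vertices, so the decomposition has width 4, which upper-bounds the treewidth. On the other hand G contains the 5-clique {a, d, f, g, h}. A clique must lie in a single bag of any decomposition, so no decomposition can have width below 4. The upper and lower bounds meet at 4, so that is the treewidth.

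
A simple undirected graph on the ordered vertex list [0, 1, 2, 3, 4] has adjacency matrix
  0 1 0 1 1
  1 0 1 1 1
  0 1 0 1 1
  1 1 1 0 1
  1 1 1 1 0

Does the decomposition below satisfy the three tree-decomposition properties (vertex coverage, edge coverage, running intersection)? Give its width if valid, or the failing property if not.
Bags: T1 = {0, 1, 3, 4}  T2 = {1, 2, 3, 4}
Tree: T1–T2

Yes; width 3.

Vertex coverage: the bags together contain {0, 1, 2, 3, 4}, the full vertex set. Edge coverage: each edge of G has both endpoints in at least one bag. Running intersection: for every vertex, the bags containing it form a connected subtree. All three properties hold, so this is a valid tree decomposition of width max|bag| − 1 = 3, and hence tw(G) ≤ 3.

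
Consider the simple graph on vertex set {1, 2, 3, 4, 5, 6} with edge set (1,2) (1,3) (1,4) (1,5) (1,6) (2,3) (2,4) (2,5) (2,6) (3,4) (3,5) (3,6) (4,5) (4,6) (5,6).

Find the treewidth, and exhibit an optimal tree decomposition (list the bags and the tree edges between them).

With just one bag of size 6, the width is 6 − 1 = 5, so tw(G) ≤ 5. For the lower bound, the 6 vertices {1, 2, 3, 4, 5, 6} are pairwise adjacent, and any tree decomposition puts a clique entirely inside one bag — forcing width ≥ 5. The upper and lower bounds meet at 5, so that is the treewidth.

Treewidth 5.
One optimal decomposition is:
Bags: B1 = {1, 2, 3, 4, 5, 6}
Tree: (single bag)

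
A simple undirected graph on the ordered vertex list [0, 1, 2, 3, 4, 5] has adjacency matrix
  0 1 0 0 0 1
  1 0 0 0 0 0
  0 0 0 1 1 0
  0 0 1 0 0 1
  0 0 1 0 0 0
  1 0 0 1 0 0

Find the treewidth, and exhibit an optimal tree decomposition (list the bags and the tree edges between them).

Treewidth 1.
One optimal decomposition is:
Bags: B1 = {2, 4}  B2 = {2, 3}  B3 = {3, 5}  B4 = {0, 5}  B5 = {0, 1}
Tree: B1–B2, B2–B3, B3–B4, B4–B5

Every bag has size at most 2, so the width is 2 − 1 = 1 and tw(G) ≤ 1. G has an edge, so its treewidth is at least 1. The upper and lower bounds meet at 1, so that is the treewidth.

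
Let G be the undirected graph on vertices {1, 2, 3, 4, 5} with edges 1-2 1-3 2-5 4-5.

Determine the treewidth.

A width-1 tree decomposition is:
Bags: B1 = {4, 5}  B2 = {2, 5}  B3 = {1, 2}  B4 = {1, 3}
Tree: B1–B2, B2–B3, B3–B4
Each bag holds 2 vertices, so the decomposition has width 1, which upper-bounds the treewidth. Any graph with an edge has treewidth ≥ 1, and G has the edge 4–5. Therefore the treewidth is 1.

1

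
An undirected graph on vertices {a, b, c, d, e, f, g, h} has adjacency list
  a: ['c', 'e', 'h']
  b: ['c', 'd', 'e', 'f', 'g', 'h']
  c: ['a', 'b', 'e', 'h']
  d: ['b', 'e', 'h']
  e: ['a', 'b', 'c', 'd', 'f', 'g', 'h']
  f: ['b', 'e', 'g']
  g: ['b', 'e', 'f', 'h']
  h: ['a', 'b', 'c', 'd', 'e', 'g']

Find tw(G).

3

A width-3 tree decomposition is:
Bags: B1 = {b, e, g, h}  B2 = {b, d, e, h}  B3 = {b, c, e, h}  B4 = {b, e, f, g}  B5 = {a, c, e, h}
Tree: B1–B2, B2–B3, B1–B4, B3–B5
Each bag holds 4 vertices, so the decomposition has width 3, which upper-bounds the treewidth. On the other hand G contains the 4-clique {a, c, e, h}. A clique must lie in a single bag of any decomposition, so no decomposition can have width below 3. The upper and lower bounds meet at 3, so that is the treewidth.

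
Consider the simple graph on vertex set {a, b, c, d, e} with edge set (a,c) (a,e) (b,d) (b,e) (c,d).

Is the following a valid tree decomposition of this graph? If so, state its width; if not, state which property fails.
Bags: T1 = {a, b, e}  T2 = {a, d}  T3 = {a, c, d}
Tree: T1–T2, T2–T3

A tree decomposition must satisfy three properties: every vertex lies in some bag; for every edge, both endpoints lie together in some bag; and for every vertex, the bags containing it form a connected subtree. Here edge (b,d) lies in no bag, so the decomposition is invalid.

No — edge (b,d) lies in no bag.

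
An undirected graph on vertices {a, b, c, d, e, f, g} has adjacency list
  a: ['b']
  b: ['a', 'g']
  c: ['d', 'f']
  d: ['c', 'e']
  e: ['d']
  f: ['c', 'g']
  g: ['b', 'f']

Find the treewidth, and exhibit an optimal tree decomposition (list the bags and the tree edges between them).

Each bag holds 2 vertices, so the decomposition has width 1, which upper-bounds the treewidth. Any graph with an edge has treewidth ≥ 1, and G has the edge a–b. Combining the bounds, tw(G) = 1.

Treewidth 1.
One such decomposition:
Bags: B1 = {a, b}  B2 = {b, g}  B3 = {f, g}  B4 = {c, f}  B5 = {c, d}  B6 = {d, e}
Tree: B1–B2, B2–B3, B3–B4, B4–B5, B5–B6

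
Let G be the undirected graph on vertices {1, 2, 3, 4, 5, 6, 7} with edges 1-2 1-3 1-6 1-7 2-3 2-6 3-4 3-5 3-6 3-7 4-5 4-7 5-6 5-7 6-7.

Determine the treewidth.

3

A width-3 tree decomposition is:
Bags: B1 = {3, 4, 5, 7}  B2 = {3, 5, 6, 7}  B3 = {1, 3, 6, 7}  B4 = {1, 2, 3, 6}
Tree: B1–B2, B2–B3, B3–B4
The largest bag has 4 vertices, giving width 3; this decomposition certifies tw(G) ≤ 3. For the lower bound, the 4 vertices {3, 4, 5, 7} are pairwise adjacent, and any tree decomposition puts a clique entirely inside one bag — forcing width ≥ 3. Combining the bounds, tw(G) = 3.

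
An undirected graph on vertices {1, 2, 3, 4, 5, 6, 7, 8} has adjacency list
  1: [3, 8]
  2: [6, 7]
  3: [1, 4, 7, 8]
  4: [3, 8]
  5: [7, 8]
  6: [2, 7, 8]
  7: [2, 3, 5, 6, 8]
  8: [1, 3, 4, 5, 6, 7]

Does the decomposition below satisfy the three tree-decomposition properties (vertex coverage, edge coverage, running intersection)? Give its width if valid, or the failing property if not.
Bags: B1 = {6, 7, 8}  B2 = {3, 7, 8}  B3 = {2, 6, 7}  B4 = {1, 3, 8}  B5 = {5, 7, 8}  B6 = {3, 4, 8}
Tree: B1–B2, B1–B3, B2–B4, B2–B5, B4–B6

Yes; width 2.

Checking the three conditions: (i) the bags cover all of {1, 2, 3, 4, 5, 6, 7, 8}; (ii) for each edge, some bag contains both endpoints; (iii) the bags containing any fixed vertex form a subtree. All hold, so the decomposition is valid with width 3 − 1 = 2.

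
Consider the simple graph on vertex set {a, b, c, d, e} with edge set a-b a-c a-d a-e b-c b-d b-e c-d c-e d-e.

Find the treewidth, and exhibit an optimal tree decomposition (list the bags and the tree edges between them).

Treewidth 4.
One such decomposition:
Bags: B1 = {a, b, c, d, e}
Tree: (single bag)

A single bag containing all 5 vertices is trivially a valid decomposition of width 4. Conversely, {a, b, c, d, e} is a clique of size 5, and the vertices of any clique must share a bag in every tree decomposition; so some bag has ≥ 5 vertices and tw(G) ≥ 4. The upper and lower bounds meet at 4, so that is the treewidth.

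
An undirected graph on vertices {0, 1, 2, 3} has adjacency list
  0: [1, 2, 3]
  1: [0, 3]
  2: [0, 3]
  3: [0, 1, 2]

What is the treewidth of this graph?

2

A width-2 tree decomposition is:
Bags: B1 = {0, 2, 3}  B2 = {0, 1, 3}
Tree: B1–B2
Each bag holds 3 vertices, so the decomposition has width 2, which upper-bounds the treewidth. On the other hand G contains the 3-clique {0, 1, 3}. A clique must lie in a single bag of any decomposition, so no decomposition can have width below 2. Combining the bounds, tw(G) = 2.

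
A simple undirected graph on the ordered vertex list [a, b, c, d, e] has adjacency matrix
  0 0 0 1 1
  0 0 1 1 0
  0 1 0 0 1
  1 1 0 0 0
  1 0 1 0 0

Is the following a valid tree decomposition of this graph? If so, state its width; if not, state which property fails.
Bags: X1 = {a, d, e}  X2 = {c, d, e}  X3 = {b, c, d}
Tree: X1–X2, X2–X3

Every vertex of G appears in some bag (union = {a, b, c, d, e}); every edge is covered by a bag; and for each vertex v the set of bags containing v is connected in the bag tree. The decomposition is therefore valid. The largest bag has 3 vertices, so the width is 2.

Yes; width 2.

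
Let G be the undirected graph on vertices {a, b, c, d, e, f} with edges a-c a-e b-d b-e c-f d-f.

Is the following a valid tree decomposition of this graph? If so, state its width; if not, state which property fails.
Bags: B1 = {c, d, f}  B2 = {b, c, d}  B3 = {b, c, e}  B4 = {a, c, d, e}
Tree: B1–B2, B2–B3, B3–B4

No — bags containing vertex d are not connected in the tree.

A tree decomposition must satisfy three properties: every vertex lies in some bag; for every edge, both endpoints lie together in some bag; and for every vertex, the bags containing it form a connected subtree. Here bags containing vertex d are not connected in the tree, so the decomposition is invalid.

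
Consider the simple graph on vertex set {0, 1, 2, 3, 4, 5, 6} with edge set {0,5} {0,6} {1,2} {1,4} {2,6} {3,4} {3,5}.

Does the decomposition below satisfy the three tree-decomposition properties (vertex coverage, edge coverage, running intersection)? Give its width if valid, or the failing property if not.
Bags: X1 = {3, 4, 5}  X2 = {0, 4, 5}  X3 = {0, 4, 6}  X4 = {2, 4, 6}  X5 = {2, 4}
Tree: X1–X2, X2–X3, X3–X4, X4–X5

A tree decomposition must satisfy three properties: every vertex lies in some bag; for every edge, both endpoints lie together in some bag; and for every vertex, the bags containing it form a connected subtree. Here vertex 1 appears in no bag, so the decomposition is invalid.

No — vertex 1 appears in no bag.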